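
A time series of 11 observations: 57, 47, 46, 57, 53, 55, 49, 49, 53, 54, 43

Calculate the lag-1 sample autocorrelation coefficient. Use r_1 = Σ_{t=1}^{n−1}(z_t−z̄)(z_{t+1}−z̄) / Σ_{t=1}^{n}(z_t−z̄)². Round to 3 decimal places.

-0.187

Mean z̄ = (57 + 47 + 46 + 57 + 53 + 55 + 49 + 49 + 53 + 54 + 43)/11 = 51.1818
Numerator Σ_{t=1}^{10}(z_t−z̄)(z_{t+1}−z̄) = -40.7603
Denominator Σ(z_t−z̄)² = 217.6364
r_1 = -40.7603 / 217.6364 = -0.187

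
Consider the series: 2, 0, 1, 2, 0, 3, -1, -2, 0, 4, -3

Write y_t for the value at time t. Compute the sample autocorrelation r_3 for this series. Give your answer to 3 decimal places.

0.112

Mean ȳ = (2 + 0 + 1 + 2 + 0 + 3 − 1 − 2 + 0 + 4 − 3)/11 = 0.5455
Numerator Σ_{t=1}^{8}(y_t−ȳ)(y_{t+3}−ȳ) = 5.0165
Denominator Σ(y_t−ȳ)² = 44.7273
r_3 = 5.0165 / 44.7273 = 0.112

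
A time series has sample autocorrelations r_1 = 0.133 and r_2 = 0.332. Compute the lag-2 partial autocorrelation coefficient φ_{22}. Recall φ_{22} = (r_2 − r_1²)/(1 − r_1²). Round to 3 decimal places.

φ_{22} = (r_2 − r_1²) / (1 − r_1²)
r_1² = (0.133)² = 0.017689
Numerator = 0.332 − 0.0177 = 0.3143; denominator = 1 − 0.0177 = 0.9823
φ_{22} = 0.3143 / 0.9823 = 0.320

0.320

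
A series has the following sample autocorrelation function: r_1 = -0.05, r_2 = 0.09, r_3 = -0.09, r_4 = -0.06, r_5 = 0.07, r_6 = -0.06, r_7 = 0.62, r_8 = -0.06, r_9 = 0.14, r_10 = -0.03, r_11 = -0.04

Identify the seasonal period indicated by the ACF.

The largest autocorrelation is r_7 = 0.62; the remaining lags stay at or below 0.14.
The dominant spike at lag 7 indicates a seasonal period of 7.

7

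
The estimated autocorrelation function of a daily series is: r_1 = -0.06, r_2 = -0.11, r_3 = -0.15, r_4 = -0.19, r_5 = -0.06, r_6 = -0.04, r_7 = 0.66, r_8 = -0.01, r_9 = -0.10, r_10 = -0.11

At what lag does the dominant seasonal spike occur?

The largest autocorrelation is r_7 = 0.66; the remaining lags stay at or below -0.01.
The dominant spike at lag 7 indicates a seasonal period of 7.

7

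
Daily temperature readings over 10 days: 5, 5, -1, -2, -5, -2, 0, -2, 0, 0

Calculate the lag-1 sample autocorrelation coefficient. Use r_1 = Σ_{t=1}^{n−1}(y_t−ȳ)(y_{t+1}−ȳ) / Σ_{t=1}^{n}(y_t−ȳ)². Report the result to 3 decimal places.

0.463

Mean ȳ = (5 + 5 − 1 − 2 − 5 − 2 + 0 − 2 + 0 + 0)/10 = -0.2000
Numerator Σ_{t=1}^{9}(y_t−ȳ)(y_{t+1}−ȳ) = 40.5600
Denominator Σ(y_t−ȳ)² = 87.6000
r_1 = 40.5600 / 87.6000 = 0.463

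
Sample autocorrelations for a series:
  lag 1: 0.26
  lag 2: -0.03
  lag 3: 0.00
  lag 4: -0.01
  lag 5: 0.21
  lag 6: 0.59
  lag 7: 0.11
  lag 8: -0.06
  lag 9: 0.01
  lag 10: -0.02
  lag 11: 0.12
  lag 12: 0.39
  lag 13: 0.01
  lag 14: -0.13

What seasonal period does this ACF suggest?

6

The largest autocorrelation is r_6 = 0.59, with a weaker echo at lag 12 (0.39); the remaining lags stay at or below 0.26.
The dominant spike at lag 6 indicates a seasonal period of 6.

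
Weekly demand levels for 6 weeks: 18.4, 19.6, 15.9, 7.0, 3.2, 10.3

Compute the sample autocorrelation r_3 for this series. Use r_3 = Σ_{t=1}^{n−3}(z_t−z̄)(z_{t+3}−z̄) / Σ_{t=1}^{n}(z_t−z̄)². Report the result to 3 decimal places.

Mean z̄ = (18.4 + 19.6 + 15.9 + 7.0 + 3.2 + 10.3)/6 = 12.4000
Deviations from mean: 6.0000, 7.2000, 3.5000, -5.4000, -9.2000, -2.1000
Σ(z_t−z̄)(z_{t+3}−z̄) = (-32.4000) + (-66.2400) + (-7.3500) = -105.9900
Denominator Σ(z_t−z̄)² = 218.3000
r_3 = -105.9900 / 218.3000 = -0.486

-0.486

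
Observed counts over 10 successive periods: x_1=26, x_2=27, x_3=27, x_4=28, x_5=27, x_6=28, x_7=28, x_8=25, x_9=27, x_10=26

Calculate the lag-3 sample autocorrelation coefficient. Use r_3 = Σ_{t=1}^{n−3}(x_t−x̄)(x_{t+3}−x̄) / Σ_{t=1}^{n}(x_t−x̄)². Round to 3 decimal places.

-0.082

Mean x̄ = (26 + 27 + 27 + 28 + 27 + 28 + 28 + 25 + 27 + 26)/10 = 26.9000
Σ(x_t−x̄)(x_{t+3}−x̄) = (-0.9900) + (0.0100) + (0.1100) + (1.2100) + (-0.1900) + (0.1100) + (-0.9900) = -0.7300
Denominator Σ(x_t−x̄)² = 8.9000
r_3 = -0.7300 / 8.9000 = -0.082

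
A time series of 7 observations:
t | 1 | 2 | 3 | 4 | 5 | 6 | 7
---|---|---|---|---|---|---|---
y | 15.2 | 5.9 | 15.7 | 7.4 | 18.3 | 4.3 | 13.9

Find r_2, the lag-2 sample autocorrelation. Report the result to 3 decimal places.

Mean ȳ = (15.2 + 5.9 + 15.7 + 7.4 + 18.3 + 4.3 + 13.9)/7 = 11.5286
Deviations from mean: 3.6714, -5.6286, 4.1714, -4.1286, 6.7714, -7.2286, 2.3714
Σ(y_t−ȳ)(y_{t+2}−ȳ) = (15.3151) + (23.2380) + (28.2465) + (29.8437) + (16.0580) = 112.7012
Denominator Σ(y_t−ȳ)² = 183.3343
r_2 = 112.7012 / 183.3343 = 0.615

0.615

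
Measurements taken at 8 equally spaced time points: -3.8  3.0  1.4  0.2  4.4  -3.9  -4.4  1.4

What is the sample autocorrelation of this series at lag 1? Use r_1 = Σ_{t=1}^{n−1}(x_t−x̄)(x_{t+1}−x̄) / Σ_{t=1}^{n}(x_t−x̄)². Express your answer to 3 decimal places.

Mean x̄ = (-3.8 + 3.0 + 1.4 + 0.2 + 4.4 − 3.9 − 4.4 + 1.4)/8 = -0.2125
Deviations from mean: -3.5875, 3.2125, 1.6125, 0.4125, 4.6125, -3.6875, -4.1875, 1.6125
Numerator Σ_{t=1}^{7}(x_t−x̄)(x_{t+1}−x̄) = -12.0964
Denominator Σ(x_t−x̄)² = 80.9688
r_1 = -12.0964 / 80.9688 = -0.149

-0.149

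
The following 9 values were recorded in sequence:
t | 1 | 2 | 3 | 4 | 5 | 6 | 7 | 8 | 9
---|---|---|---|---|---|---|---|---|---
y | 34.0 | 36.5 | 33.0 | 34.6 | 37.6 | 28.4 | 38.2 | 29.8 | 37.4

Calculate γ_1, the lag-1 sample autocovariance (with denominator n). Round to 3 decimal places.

-8.526

Mean ȳ = (34.0 + 36.5 + 33.0 + 34.6 + 37.6 + 28.4 + 38.2 + 29.8 + 37.4)/9 = 34.3889
Σ_{t=1}^{8}(y_t−ȳ)(y_{t+1}−ȳ) = -76.7301
γ_1 = -76.7301 / 9 = -8.526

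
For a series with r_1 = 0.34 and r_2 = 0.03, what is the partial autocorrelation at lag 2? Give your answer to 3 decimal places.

φ_{22} = (r_2 − r_1²) / (1 − r_1²)
r_1² = (0.34)² = 0.1156
Numerator = 0.03 − 0.1156 = -0.0856; denominator = 1 − 0.1156 = 0.8844
φ_{22} = -0.0856 / 0.8844 = -0.097

-0.097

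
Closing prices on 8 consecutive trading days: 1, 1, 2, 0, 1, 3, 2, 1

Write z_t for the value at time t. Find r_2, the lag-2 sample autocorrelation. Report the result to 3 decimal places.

-0.516

Mean z̄ = (1 + 1 + 2 + 0 + 1 + 3 + 2 + 1)/8 = 1.3750
Numerator Σ_{t=1}^{6}(z_t−z̄)(z_{t+2}−z̄) = -3.0313
Denominator Σ(z_t−z̄)² = 5.8750
r_2 = -3.0313 / 5.8750 = -0.516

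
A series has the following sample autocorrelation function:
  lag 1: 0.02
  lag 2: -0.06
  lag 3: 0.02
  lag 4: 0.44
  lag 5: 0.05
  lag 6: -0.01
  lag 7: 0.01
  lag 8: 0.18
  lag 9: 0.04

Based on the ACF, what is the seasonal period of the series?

4

The largest autocorrelation is r_4 = 0.44, with a weaker echo at lag 8 (0.18); the remaining lags stay at or below 0.05.
The dominant spike at lag 4 indicates a seasonal period of 4.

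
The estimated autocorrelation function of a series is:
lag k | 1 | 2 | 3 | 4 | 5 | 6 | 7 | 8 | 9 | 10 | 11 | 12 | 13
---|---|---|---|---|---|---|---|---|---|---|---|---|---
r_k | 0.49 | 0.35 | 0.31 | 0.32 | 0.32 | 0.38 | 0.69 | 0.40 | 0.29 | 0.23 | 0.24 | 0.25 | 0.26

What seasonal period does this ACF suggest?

7

The largest autocorrelation is r_7 = 0.69; the remaining lags stay at or below 0.49. The elevated value at lag 1 (0.49), dropping to 0.35 at lag 2, reflects decaying short-term dependence rather than seasonality.
The dominant spike at lag 7 indicates a seasonal period of 7.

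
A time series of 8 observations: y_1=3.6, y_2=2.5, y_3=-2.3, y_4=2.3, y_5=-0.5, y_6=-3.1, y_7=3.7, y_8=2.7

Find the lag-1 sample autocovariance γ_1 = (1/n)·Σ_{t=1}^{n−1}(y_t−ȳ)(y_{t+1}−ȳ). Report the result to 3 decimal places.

Mean ȳ = (3.6 + 2.5 − 2.3 + 2.3 − 0.5 − 3.1 + 3.7 + 2.7)/8 = 1.1125
Deviations: 2.4875, 1.3875, -3.4125, 1.1875, -1.6125, -4.2125, 2.5875, 1.5875
Σ_{t=1}^{7}(y_t−ȳ)(y_{t+1}−ȳ) = -7.2502
γ_1 = -7.2502 / 8 = -0.906

-0.906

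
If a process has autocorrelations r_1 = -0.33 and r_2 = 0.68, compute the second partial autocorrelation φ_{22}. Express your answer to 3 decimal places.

φ_{22} = (r_2 − r_1²) / (1 − r_1²)
r_1² = (-0.33)² = 0.1089
Numerator = 0.68 − 0.1089 = 0.5711; denominator = 1 − 0.1089 = 0.8911
φ_{22} = 0.5711 / 0.8911 = 0.641

0.641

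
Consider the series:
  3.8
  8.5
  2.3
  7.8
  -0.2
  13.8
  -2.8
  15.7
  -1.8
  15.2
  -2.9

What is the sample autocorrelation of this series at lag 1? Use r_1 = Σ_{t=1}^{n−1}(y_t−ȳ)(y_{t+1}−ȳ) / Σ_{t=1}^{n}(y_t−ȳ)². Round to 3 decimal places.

-0.889

Mean ȳ = (3.8 + 8.5 + 2.3 + 7.8 − 0.2 + 13.8 − 2.8 + 15.7 − 1.8 + 15.2 − 2.9)/11 = 5.4000
Numerator Σ_{t=1}^{10}(y_t−ȳ)(y_{t+1}−ȳ) = -461.8900
Denominator Σ(y_t−ȳ)² = 519.5600
r_1 = -461.8900 / 519.5600 = -0.889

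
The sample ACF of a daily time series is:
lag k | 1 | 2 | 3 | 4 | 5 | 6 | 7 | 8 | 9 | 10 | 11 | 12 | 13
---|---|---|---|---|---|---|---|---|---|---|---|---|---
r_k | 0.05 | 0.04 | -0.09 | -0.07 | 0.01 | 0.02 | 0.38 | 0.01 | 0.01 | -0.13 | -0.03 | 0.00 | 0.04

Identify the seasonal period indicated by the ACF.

7

The largest autocorrelation is r_7 = 0.38; the remaining lags stay at or below 0.05.
The dominant spike at lag 7 indicates a seasonal period of 7.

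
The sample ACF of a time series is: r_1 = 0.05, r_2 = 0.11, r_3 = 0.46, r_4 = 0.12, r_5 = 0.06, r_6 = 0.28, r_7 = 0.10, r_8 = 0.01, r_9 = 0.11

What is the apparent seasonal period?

The largest autocorrelation is r_3 = 0.46, with a weaker echo at lag 6 (0.28); the remaining lags stay at or below 0.12.
The dominant spike at lag 3 indicates a seasonal period of 3.

3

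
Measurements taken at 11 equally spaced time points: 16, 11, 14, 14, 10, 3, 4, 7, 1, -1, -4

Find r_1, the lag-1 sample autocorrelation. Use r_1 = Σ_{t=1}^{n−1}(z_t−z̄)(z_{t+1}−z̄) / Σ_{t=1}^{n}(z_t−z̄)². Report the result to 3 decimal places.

Mean z̄ = (16 + 11 + 14 + 14 + 10 + 3 + 4 + 7 + 1 − 1 − 4)/11 = 6.8182
Numerator Σ_{t=1}^{10}(z_t−z̄)(z_{t+1}−z̄) = 269.9669
Denominator Σ(z_t−z̄)² = 449.6364
r_1 = 269.9669 / 449.6364 = 0.600

0.600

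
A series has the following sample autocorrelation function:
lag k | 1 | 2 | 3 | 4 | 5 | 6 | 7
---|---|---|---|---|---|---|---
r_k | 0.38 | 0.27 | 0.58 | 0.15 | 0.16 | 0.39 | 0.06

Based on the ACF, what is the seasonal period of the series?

The largest autocorrelation is r_3 = 0.58, with a weaker echo at lag 6 (0.39); the remaining lags stay at or below 0.38. The elevated value at lag 1 (0.38), dropping to 0.27 at lag 2, reflects decaying short-term dependence rather than seasonality.
The dominant spike at lag 3 indicates a seasonal period of 3.

3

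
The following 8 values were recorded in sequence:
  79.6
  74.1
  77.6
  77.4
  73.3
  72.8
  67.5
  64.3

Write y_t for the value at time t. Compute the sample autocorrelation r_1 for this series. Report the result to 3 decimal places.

0.426

Mean ȳ = (79.6 + 74.1 + 77.6 + 77.4 + 73.3 + 72.8 + 67.5 + 64.3)/8 = 73.3250
Σ(y_t−ȳ)(y_{t+1}−ȳ) = (4.8631) + (3.3131) + (17.4206) + (-0.1019) + (0.0131) + (3.0581) + (52.5706) = 81.1369
Denominator Σ(y_t−ȳ)² = 190.5150
r_1 = 81.1369 / 190.5150 = 0.426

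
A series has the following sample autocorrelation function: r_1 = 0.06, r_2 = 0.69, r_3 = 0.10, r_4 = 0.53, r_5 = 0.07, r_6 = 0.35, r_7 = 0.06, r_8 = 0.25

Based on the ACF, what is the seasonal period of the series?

2

The largest autocorrelation is r_2 = 0.69, with weaker echoes at lags 4 (0.53), 6 (0.35) and 8 (0.25); the remaining lags stay at or below 0.10.
The dominant spike at lag 2 indicates a seasonal period of 2.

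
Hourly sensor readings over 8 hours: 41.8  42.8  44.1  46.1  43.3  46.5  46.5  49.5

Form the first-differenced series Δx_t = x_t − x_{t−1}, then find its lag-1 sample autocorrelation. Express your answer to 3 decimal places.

First differences Δx: 1.0, 1.3, 2.0, -2.8, 3.2, 0.0, 3.0
Mean of differences = 1.1000
Numerator Σ(Δx_t−Δx̄)(Δx_{t+1}−Δx̄) = -15.9400
Denominator Σ(Δx_t−Δx̄)² = 25.3000
r_1(Δx) = -15.9400 / 25.3000 = -0.630

-0.630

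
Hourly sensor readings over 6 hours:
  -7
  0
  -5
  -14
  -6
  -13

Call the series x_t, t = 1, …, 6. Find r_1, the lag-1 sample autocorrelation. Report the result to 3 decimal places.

-0.085

Mean x̄ = (-7 + 0 − 5 − 14 − 6 − 13)/6 = -7.5000
Deviations from mean: 0.5000, 7.5000, 2.5000, -6.5000, 1.5000, -5.5000
Numerator Σ_{t=1}^{5}(x_t−x̄)(x_{t+1}−x̄) = -11.7500
Denominator Σ(x_t−x̄)² = 137.5000
r_1 = -11.7500 / 137.5000 = -0.085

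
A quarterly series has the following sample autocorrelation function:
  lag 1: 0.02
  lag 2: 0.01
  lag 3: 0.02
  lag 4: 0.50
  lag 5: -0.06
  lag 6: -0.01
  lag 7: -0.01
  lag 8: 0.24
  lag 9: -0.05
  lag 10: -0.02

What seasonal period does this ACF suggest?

4

The largest autocorrelation is r_4 = 0.50, with a weaker echo at lag 8 (0.24); the remaining lags stay at or below 0.02.
The dominant spike at lag 4 indicates a seasonal period of 4.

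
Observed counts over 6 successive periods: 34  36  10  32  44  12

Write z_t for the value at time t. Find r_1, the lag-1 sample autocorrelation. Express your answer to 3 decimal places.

Mean z̄ = (34 + 36 + 10 + 32 + 44 + 12)/6 = 28.0000
Numerator Σ_{t=1}^{5}(z_t−z̄)(z_{t+1}−z̄) = -360.0000
Denominator Σ(z_t−z̄)² = 952.0000
r_1 = -360.0000 / 952.0000 = -0.378

-0.378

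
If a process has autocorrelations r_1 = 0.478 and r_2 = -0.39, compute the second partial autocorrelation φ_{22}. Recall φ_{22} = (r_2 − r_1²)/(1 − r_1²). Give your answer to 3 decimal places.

-0.802

φ_{22} = (r_2 − r_1²) / (1 − r_1²)
r_1² = (0.478)² = 0.228484
Numerator = -0.39 − 0.2285 = -0.6185; denominator = 1 − 0.2285 = 0.7715
φ_{22} = -0.6185 / 0.7715 = -0.802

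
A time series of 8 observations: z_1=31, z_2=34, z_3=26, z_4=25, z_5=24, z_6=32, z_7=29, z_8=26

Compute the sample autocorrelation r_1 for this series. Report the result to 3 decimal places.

Mean z̄ = (31 + 34 + 26 + 25 + 24 + 32 + 29 + 26)/8 = 28.3750
Deviations from mean: 2.6250, 5.6250, -2.3750, -3.3750, -4.3750, 3.6250, 0.6250, -2.3750
Numerator Σ_{t=1}^{7}(z_t−z̄)(z_{t+1}−z̄) = 9.1094
Denominator Σ(z_t−z̄)² = 93.8750
r_1 = 9.1094 / 93.8750 = 0.097

0.097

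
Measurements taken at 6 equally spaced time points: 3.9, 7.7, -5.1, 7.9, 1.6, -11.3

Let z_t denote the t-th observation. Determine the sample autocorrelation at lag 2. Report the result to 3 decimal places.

Mean z̄ = (3.9 + 7.7 − 5.1 + 7.9 + 1.6 − 11.3)/6 = 0.7833
Numerator Σ_{t=1}^{4}(z_t−z̄)(z_{t+2}−z̄) = -59.9106
Denominator Σ(z_t−z̄)² = 289.4883
r_2 = -59.9106 / 289.4883 = -0.207

-0.207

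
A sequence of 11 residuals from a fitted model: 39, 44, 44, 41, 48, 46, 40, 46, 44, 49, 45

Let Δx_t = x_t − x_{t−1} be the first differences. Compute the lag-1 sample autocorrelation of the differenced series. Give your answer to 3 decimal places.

-0.521

First differences Δx: 5, 0, -3, 7, -2, -6, 6, -2, 5, -4
Mean of differences = 0.6000
Numerator Σ(Δx_t−Δx̄)(Δx_{t+1}−Δx̄) = -104.3600
Denominator Σ(Δx_t−Δx̄)² = 200.4000
r_1(Δx) = -104.3600 / 200.4000 = -0.521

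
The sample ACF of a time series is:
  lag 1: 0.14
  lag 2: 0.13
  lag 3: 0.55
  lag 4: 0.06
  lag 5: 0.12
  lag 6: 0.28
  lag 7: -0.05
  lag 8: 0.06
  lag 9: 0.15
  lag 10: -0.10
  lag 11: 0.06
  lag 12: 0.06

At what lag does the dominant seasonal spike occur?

The largest autocorrelation is r_3 = 0.55, with weaker echoes at lags 6 (0.28) and 9 (0.15); the remaining lags stay at or below 0.14.
The dominant spike at lag 3 indicates a seasonal period of 3.

3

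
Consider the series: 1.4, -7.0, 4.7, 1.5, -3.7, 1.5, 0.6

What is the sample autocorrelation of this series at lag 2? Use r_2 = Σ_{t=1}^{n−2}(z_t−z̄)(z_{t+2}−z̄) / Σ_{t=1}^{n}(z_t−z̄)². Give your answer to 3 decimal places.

-0.229

Mean z̄ = (1.4 − 7.0 + 4.7 + 1.5 − 3.7 + 1.5 + 0.6)/7 = -0.1429
Deviations from mean: 1.5429, -6.8571, 4.8429, 1.6429, -3.5571, 1.6429, 0.7429
Numerator Σ_{t=1}^{5}(z_t−z̄)(z_{t+2}−z̄) = -20.9637
Denominator Σ(z_t−z̄)² = 91.4571
r_2 = -20.9637 / 91.4571 = -0.229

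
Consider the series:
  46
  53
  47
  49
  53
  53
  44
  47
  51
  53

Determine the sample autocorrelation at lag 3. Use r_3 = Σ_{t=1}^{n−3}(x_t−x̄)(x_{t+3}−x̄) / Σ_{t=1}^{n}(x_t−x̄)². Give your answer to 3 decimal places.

Mean x̄ = (46 + 53 + 47 + 49 + 53 + 53 + 44 + 47 + 51 + 53)/10 = 49.6000
Σ(x_t−x̄)(x_{t+3}−x̄) = (2.1600) + (11.5600) + (-8.8400) + (3.3600) + (-8.8400) + (4.7600) + (-19.0400) = -14.8800
Denominator Σ(x_t−x̄)² = 106.4000
r_3 = -14.8800 / 106.4000 = -0.140

-0.140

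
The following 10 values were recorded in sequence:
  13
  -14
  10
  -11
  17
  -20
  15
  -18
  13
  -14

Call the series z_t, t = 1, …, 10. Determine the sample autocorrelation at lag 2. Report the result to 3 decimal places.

Mean z̄ = (13 − 14 + 10 − 11 + 17 − 20 + 15 − 18 + 13 − 14)/10 = -0.9000
Numerator Σ_{t=1}^{8}(z_t−z̄)(z_{t+2}−z̄) = 1728.0800
Denominator Σ(z_t−z̄)² = 2180.9000
r_2 = 1728.0800 / 2180.9000 = 0.792

0.792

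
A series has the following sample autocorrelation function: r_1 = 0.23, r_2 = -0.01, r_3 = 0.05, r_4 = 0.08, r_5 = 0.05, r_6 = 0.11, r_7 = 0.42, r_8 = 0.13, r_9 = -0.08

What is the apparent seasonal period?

The largest autocorrelation is r_7 = 0.42; the remaining lags stay at or below 0.23.
The dominant spike at lag 7 indicates a seasonal period of 7.

7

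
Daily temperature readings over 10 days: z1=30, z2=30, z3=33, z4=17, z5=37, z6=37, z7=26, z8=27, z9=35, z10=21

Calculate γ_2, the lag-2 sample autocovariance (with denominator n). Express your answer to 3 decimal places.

-11.508

Mean z̄ = (30 + 30 + 33 + 17 + 37 + 37 + 26 + 27 + 35 + 21)/10 = 29.3000
Σ_{t=1}^{8}(z_t−z̄)(z_{t+2}−z̄) = -115.0800
γ_2 = -115.0800 / 10 = -11.508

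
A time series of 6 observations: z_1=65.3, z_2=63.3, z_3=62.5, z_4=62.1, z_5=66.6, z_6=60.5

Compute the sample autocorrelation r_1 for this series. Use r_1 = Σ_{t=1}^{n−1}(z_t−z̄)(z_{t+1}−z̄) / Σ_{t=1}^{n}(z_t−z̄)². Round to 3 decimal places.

-0.499

Mean z̄ = (65.3 + 63.3 + 62.5 + 62.1 + 66.6 + 60.5)/6 = 63.3833
Σ(z_t−z̄)(z_{t+1}−z̄) = (-0.1597) + (0.0736) + (1.1336) + (-4.1281) + (-9.2747) = -12.3553
Denominator Σ(z_t−z̄)² = 24.7683
r_1 = -12.3553 / 24.7683 = -0.499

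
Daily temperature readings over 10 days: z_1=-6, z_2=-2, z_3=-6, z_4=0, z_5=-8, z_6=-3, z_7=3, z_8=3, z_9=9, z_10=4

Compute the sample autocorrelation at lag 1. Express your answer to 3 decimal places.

Mean z̄ = (-6 − 2 − 6 + 0 − 8 − 3 + 3 + 3 + 9 + 4)/10 = -0.6000
Numerator Σ_{t=1}^{9}(z_t−z̄)(z_{t+1}−z̄) = 108.2400
Denominator Σ(z_t−z̄)² = 260.4000
r_1 = 108.2400 / 260.4000 = 0.416

0.416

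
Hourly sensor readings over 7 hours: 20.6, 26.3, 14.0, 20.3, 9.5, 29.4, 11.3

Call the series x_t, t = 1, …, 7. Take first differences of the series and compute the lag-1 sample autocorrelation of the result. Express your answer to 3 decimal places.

First differences Δx: 5.7, -12.3, 6.3, -10.8, 19.9, -18.1
Mean of differences = -1.5500
Numerator Σ(Δx_t−Δx̄)(Δx_{t+1}−Δx̄) = -788.3475
Denominator Σ(Δx_t−Δx̄)² = 1049.3150
r_1(Δx) = -788.3475 / 1049.3150 = -0.751

-0.751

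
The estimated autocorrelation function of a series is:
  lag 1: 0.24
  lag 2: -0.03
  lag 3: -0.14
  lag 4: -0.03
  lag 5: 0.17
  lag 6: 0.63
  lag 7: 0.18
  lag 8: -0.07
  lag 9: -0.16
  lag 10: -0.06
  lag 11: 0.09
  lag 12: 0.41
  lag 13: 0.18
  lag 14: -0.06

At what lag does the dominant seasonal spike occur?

The largest autocorrelation is r_6 = 0.63, with a weaker echo at lag 12 (0.41); the remaining lags stay at or below 0.24.
The dominant spike at lag 6 indicates a seasonal period of 6.

6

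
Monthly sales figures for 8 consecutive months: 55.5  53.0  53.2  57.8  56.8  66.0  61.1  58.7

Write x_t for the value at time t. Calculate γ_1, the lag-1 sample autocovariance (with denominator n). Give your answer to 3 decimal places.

6.874

Mean x̄ = (55.5 + 53.0 + 53.2 + 57.8 + 56.8 + 66.0 + 61.1 + 58.7)/8 = 57.7625
Σ_{t=1}^{7}(x_t−x̄)(x_{t+1}−x̄) = 54.9898
γ_1 = 54.9898 / 8 = 6.874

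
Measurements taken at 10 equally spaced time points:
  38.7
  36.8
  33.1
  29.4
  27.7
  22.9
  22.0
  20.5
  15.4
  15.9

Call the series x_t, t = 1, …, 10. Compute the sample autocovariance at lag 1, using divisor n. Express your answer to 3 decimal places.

Mean x̄ = (38.7 + 36.8 + 33.1 + 29.4 + 27.7 + 22.9 + 22.0 + 20.5 + 15.4 + 15.9)/10 = 26.2400
Σ_{t=1}^{9}(x_t−x̄)(x_{t+1}−x̄) = 438.2404
γ_1 = 438.2404 / 10 = 43.824

43.824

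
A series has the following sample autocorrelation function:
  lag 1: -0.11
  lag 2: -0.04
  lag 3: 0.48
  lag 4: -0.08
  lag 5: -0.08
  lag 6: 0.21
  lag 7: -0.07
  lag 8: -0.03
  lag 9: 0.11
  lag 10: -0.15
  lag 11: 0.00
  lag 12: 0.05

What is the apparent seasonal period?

3

The largest autocorrelation is r_3 = 0.48, with a weaker echo at lag 6 (0.21); the remaining lags stay at or below 0.11.
The dominant spike at lag 3 indicates a seasonal period of 3.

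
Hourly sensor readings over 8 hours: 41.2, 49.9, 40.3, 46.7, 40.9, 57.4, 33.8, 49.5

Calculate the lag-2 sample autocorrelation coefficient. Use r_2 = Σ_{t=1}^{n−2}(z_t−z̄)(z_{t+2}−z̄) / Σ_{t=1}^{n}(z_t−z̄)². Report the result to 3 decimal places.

0.444

Mean z̄ = (41.2 + 49.9 + 40.3 + 46.7 + 40.9 + 57.4 + 33.8 + 49.5)/8 = 44.9625
Deviations from mean: -3.7625, 4.9375, -4.6625, 1.7375, -4.0625, 12.4375, -11.1625, 4.5375
Σ(z_t−z̄)(z_{t+2}−z̄) = (17.5427) + (8.5789) + (18.9414) + (21.6102) + (45.3477) + (56.4352) = 168.4559
Denominator Σ(z_t−z̄)² = 379.6788
r_2 = 168.4559 / 379.6788 = 0.444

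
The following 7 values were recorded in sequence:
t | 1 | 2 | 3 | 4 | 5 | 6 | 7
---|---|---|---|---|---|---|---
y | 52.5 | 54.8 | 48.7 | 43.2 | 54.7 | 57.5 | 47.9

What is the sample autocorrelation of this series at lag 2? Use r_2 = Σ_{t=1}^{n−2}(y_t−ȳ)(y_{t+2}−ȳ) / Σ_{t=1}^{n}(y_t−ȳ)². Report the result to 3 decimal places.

Mean ȳ = (52.5 + 54.8 + 48.7 + 43.2 + 54.7 + 57.5 + 47.9)/7 = 51.3286
Deviations from mean: 1.1714, 3.4714, -2.6286, -8.1286, 3.3714, 6.1714, -3.4286
Numerator Σ_{t=1}^{5}(y_t−ȳ)(y_{t+2}−ȳ) = -101.8831
Denominator Σ(y_t−ȳ)² = 147.6143
r_2 = -101.8831 / 147.6143 = -0.690

-0.690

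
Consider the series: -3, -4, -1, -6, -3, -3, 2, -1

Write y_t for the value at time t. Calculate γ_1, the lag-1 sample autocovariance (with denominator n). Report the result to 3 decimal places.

Mean ȳ = (-3 − 4 − 1 − 6 − 3 − 3 + 2 − 1)/8 = -2.3750
Deviations: -0.6250, -1.6250, 1.3750, -3.6250, -0.6250, -0.6250, 4.3750, 1.3750
Σ_{t=1}^{7}(y_t−ȳ)(y_{t+1}−ȳ) = -0.2656
γ_1 = -0.2656 / 8 = -0.033

-0.033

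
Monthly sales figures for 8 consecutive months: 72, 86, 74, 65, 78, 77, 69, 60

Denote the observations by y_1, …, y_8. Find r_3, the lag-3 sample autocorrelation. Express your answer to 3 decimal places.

0.092

Mean ȳ = (72 + 86 + 74 + 65 + 78 + 77 + 69 + 60)/8 = 72.6250
Deviations from mean: -0.6250, 13.3750, 1.3750, -7.6250, 5.3750, 4.3750, -3.6250, -12.6250
Σ(y_t−ȳ)(y_{t+3}−ȳ) = (4.7656) + (71.8906) + (6.0156) + (27.6406) + (-67.8594) = 42.4531
Denominator Σ(y_t−ȳ)² = 459.8750
r_3 = 42.4531 / 459.8750 = 0.092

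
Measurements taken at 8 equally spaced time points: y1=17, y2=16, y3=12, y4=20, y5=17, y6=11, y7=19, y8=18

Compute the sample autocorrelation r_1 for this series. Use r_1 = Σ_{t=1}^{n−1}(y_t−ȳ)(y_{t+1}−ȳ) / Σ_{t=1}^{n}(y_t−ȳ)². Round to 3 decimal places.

Mean ȳ = (17 + 16 + 12 + 20 + 17 + 11 + 19 + 18)/8 = 16.2500
Deviations from mean: 0.7500, -0.2500, -4.2500, 3.7500, 0.7500, -5.2500, 2.7500, 1.7500
Σ(y_t−ȳ)(y_{t+1}−ȳ) = (-0.1875) + (1.0625) + (-15.9375) + (2.8125) + (-3.9375) + (-14.4375) + (4.8125) = -25.8125
Denominator Σ(y_t−ȳ)² = 71.5000
r_1 = -25.8125 / 71.5000 = -0.361

-0.361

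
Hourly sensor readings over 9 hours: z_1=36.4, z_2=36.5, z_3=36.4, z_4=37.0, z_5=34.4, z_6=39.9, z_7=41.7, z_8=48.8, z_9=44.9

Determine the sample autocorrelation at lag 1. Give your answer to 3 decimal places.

0.600

Mean z̄ = (36.4 + 36.5 + 36.4 + 37.0 + 34.4 + 39.9 + 41.7 + 48.8 + 44.9)/9 = 39.5556
Numerator Σ_{t=1}^{8}(z_t−z̄)(z_{t+1}−z̄) = 108.7169
Denominator Σ(z_t−z̄)² = 181.1022
r_1 = 108.7169 / 181.1022 = 0.600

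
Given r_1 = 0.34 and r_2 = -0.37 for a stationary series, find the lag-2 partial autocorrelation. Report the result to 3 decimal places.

φ_{22} = (r_2 − r_1²) / (1 − r_1²)
r_1² = (0.34)² = 0.1156
Numerator = -0.37 − 0.1156 = -0.4856; denominator = 1 − 0.1156 = 0.8844
φ_{22} = -0.4856 / 0.8844 = -0.549

-0.549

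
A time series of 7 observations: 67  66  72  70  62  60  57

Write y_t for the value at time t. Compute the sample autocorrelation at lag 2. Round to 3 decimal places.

-0.010

Mean ȳ = (67 + 66 + 72 + 70 + 62 + 60 + 57)/7 = 64.8571
Deviations from mean: 2.1429, 1.1429, 7.1429, 5.1429, -2.8571, -4.8571, -7.8571
Σ(y_t−ȳ)(y_{t+2}−ȳ) = (15.3061) + (5.8776) + (-20.4082) + (-24.9796) + (22.4490) = -1.7551
Denominator Σ(y_t−ȳ)² = 176.8571
r_2 = -1.7551 / 176.8571 = -0.010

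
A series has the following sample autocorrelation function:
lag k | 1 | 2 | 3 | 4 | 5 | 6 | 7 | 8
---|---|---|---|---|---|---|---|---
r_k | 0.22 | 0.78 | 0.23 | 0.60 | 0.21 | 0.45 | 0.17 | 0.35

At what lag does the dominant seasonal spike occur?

2

The largest autocorrelation is r_2 = 0.78, with weaker echoes at lags 4 (0.60), 6 (0.45) and 8 (0.35); the remaining lags stay at or below 0.23.
The dominant spike at lag 2 indicates a seasonal period of 2.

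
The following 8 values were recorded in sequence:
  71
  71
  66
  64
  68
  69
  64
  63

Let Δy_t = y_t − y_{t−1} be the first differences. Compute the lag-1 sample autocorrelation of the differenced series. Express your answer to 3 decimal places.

-0.053

First differences Δy: 0, -5, -2, 4, 1, -5, -1
Mean of differences = -1.1429
Numerator Σ(Δy_t−Δȳ)(Δy_{t+1}−Δȳ) = -3.3061
Denominator Σ(Δy_t−Δȳ)² = 62.8571
r_1(Δy) = -3.3061 / 62.8571 = -0.053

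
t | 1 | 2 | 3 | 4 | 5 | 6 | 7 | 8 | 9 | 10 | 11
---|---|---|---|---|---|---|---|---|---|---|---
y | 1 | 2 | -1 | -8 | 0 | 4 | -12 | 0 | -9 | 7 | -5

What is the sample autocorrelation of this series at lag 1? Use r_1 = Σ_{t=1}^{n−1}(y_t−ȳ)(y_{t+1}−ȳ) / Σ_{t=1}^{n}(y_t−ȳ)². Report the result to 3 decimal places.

-0.505

Mean ȳ = (1 + 2 − 1 − 8 + 0 + 4 − 12 + 0 − 9 + 7 − 5)/11 = -1.9091
Numerator Σ_{t=1}^{10}(y_t−ȳ)(y_{t+1}−ȳ) = -174.0992
Denominator Σ(y_t−ȳ)² = 344.9091
r_1 = -174.0992 / 344.9091 = -0.505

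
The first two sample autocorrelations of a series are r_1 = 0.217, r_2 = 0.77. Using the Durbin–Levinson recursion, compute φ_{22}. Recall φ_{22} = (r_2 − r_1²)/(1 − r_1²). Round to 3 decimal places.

φ_{22} = (r_2 − r_1²) / (1 − r_1²)
r_1² = (0.217)² = 0.047089
Numerator = 0.77 − 0.0471 = 0.7229; denominator = 1 − 0.0471 = 0.9529
φ_{22} = 0.7229 / 0.9529 = 0.759

0.759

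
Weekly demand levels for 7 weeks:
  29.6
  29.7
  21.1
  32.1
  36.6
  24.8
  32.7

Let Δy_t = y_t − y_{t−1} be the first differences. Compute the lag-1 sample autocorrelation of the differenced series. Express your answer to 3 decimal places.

-0.458

First differences Δy: 0.1, -8.6, 11.0, 4.5, -11.8, 7.9
Mean of differences = 0.5167
Numerator Σ(Δy_t−Δȳ)(Δy_{t+1}−Δȳ) = -190.0153
Denominator Σ(Δy_t−Δȳ)² = 415.2683
r_1(Δy) = -190.0153 / 415.2683 = -0.458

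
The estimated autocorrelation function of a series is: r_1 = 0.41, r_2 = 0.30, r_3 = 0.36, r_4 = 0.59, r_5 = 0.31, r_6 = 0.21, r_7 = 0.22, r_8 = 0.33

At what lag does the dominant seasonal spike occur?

4

The largest autocorrelation is r_4 = 0.59; the remaining lags stay at or below 0.41. The elevated value at lag 1 (0.41), dropping to 0.30 at lag 2, reflects decaying short-term dependence rather than seasonality.
The dominant spike at lag 4 indicates a seasonal period of 4.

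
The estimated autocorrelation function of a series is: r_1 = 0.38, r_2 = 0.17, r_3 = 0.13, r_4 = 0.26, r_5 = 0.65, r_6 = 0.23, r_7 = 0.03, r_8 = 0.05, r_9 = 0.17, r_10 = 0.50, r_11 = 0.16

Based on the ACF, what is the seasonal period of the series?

The largest autocorrelation is r_5 = 0.65, with a weaker echo at lag 10 (0.50); the remaining lags stay at or below 0.38. The elevated value at lag 1 (0.38), dropping to 0.17 at lag 2, reflects decaying short-term dependence rather than seasonality.
The dominant spike at lag 5 indicates a seasonal period of 5.

5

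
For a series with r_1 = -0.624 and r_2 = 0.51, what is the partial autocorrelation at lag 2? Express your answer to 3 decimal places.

0.198

φ_{22} = (r_2 − r_1²) / (1 − r_1²)
r_1² = (-0.624)² = 0.389376
Numerator = 0.51 − 0.3894 = 0.1206; denominator = 1 − 0.3894 = 0.6106
φ_{22} = 0.1206 / 0.6106 = 0.198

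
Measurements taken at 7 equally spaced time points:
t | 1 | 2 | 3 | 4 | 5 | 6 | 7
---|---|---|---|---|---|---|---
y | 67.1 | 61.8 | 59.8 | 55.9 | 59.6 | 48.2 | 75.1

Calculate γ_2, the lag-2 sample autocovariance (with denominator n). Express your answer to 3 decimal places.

Mean ȳ = (67.1 + 61.8 + 59.8 + 55.9 + 59.6 + 48.2 + 75.1)/7 = 61.0714
Σ_{t=1}^{5}(y_t−ȳ)(y_{t+2}−ȳ) = 36.3598
γ_2 = 36.3598 / 7 = 5.194

5.194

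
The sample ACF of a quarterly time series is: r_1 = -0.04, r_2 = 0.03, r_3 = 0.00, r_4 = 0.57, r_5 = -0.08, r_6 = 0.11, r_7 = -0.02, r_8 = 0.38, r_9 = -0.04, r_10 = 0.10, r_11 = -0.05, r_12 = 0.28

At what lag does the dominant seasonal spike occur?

The largest autocorrelation is r_4 = 0.57, with weaker echoes at lags 8 (0.38) and 12 (0.28); the remaining lags stay at or below 0.11.
The dominant spike at lag 4 indicates a seasonal period of 4.

4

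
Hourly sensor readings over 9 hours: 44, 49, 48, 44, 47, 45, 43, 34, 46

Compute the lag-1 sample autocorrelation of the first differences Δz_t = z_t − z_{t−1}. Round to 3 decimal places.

-0.357

First differences Δz: 5, -1, -4, 3, -2, -2, -9, 12
Mean of differences = 0.2500
Numerator Σ(Δz_t−Δz̄)(Δz_{t+1}−Δz̄) = -101.3125
Denominator Σ(Δz_t−Δz̄)² = 283.5000
r_1(Δz) = -101.3125 / 283.5000 = -0.357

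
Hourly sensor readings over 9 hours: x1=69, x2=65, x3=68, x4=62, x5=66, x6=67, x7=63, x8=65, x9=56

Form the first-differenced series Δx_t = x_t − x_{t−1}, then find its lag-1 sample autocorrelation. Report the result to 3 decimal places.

-0.523

First differences Δx: -4, 3, -6, 4, 1, -4, 2, -9
Mean of differences = -1.6250
Numerator Σ(Δx_t−Δx̄)(Δx_{t+1}−Δx̄) = -82.6406
Denominator Σ(Δx_t−Δx̄)² = 157.8750
r_1(Δx) = -82.6406 / 157.8750 = -0.523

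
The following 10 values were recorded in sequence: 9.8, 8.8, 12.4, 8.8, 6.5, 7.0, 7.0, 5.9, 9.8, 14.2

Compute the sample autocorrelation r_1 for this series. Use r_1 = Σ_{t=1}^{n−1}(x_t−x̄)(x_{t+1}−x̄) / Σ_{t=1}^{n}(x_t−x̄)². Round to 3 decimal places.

0.250

Mean x̄ = (9.8 + 8.8 + 12.4 + 8.8 + 6.5 + 7.0 + 7.0 + 5.9 + 9.8 + 14.2)/10 = 9.0200
Numerator Σ_{t=1}^{9}(x_t−x̄)(x_{t+1}−x̄) = 15.9756
Denominator Σ(x_t−x̄)² = 63.8160
r_1 = 15.9756 / 63.8160 = 0.250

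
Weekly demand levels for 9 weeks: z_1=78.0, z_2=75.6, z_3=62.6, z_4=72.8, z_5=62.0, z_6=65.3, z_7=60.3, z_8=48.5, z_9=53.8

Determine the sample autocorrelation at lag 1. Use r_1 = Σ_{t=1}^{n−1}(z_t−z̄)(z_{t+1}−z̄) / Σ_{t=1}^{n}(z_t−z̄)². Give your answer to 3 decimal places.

0.420

Mean z̄ = (78.0 + 75.6 + 62.6 + 72.8 + 62.0 + 65.3 + 60.3 + 48.5 + 53.8)/9 = 64.3222
Numerator Σ_{t=1}^{8}(z_t−z̄)(z_{t+1}−z̄) = 324.4662
Denominator Σ(z_t−z̄)² = 772.6956
r_1 = 324.4662 / 772.6956 = 0.420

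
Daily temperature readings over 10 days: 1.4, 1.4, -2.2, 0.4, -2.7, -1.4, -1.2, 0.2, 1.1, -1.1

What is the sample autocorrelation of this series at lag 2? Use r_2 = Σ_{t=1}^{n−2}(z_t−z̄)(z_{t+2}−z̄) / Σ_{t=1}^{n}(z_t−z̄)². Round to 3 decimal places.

0.055

Mean z̄ = (1.4 + 1.4 − 2.2 + 0.4 − 2.7 − 1.4 − 1.2 + 0.2 + 1.1 − 1.1)/10 = -0.4100
Numerator Σ_{t=1}^{8}(z_t−z̄)(z_{t+2}−z̄) = 1.1148
Denominator Σ(z_t−z̄)² = 20.3890
r_2 = 1.1148 / 20.3890 = 0.055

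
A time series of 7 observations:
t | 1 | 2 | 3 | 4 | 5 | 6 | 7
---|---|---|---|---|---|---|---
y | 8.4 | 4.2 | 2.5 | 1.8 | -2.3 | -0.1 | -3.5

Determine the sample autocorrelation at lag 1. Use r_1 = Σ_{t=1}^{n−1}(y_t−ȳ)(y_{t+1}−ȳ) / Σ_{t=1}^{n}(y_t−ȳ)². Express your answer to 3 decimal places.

0.354

Mean ȳ = (8.4 + 4.2 + 2.5 + 1.8 − 2.3 − 0.1 − 3.5)/7 = 1.5714
Deviations from mean: 6.8286, 2.6286, 0.9286, 0.2286, -3.8714, -1.6714, -5.0714
Numerator Σ_{t=1}^{6}(y_t−ȳ)(y_{t+1}−ȳ) = 34.6649
Denominator Σ(y_t−ȳ)² = 97.9543
r_1 = 34.6649 / 97.9543 = 0.354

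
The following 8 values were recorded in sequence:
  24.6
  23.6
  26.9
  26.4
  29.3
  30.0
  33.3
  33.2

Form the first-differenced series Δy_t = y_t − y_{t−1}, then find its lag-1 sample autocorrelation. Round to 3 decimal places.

First differences Δy: -1.0, 3.3, -0.5, 2.9, 0.7, 3.3, -0.1
Mean of differences = 1.2286
Numerator Σ(Δy_t−Δȳ)(Δy_{t+1}−Δȳ) = -15.8165
Denominator Σ(Δy_t−Δȳ)² = 21.3743
r_1(Δy) = -15.8165 / 21.3743 = -0.740

-0.740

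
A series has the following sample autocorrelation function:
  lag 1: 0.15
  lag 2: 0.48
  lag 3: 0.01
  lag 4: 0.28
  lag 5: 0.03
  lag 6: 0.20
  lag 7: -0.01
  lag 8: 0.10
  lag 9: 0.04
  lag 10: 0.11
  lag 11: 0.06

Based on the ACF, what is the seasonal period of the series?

The largest autocorrelation is r_2 = 0.48, with weaker echoes at lags 4 (0.28) and 6 (0.20); the remaining lags stay at or below 0.15.
The dominant spike at lag 2 indicates a seasonal period of 2.

2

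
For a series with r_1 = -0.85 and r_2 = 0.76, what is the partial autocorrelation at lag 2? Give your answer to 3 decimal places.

0.135

φ_{22} = (r_2 − r_1²) / (1 − r_1²)
r_1² = (-0.85)² = 0.7225
Numerator = 0.76 − 0.7225 = 0.0375; denominator = 1 − 0.7225 = 0.2775
φ_{22} = 0.0375 / 0.2775 = 0.135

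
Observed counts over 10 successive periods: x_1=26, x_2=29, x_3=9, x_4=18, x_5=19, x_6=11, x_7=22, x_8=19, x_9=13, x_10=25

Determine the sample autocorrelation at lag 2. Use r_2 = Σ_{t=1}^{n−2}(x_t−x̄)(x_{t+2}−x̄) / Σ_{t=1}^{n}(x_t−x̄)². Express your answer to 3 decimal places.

-0.224

Mean x̄ = (26 + 29 + 9 + 18 + 19 + 11 + 22 + 19 + 13 + 25)/10 = 19.1000
Numerator Σ_{t=1}^{8}(x_t−x̄)(x_{t+2}−x̄) = -88.4200
Denominator Σ(x_t−x̄)² = 394.9000
r_2 = -88.4200 / 394.9000 = -0.224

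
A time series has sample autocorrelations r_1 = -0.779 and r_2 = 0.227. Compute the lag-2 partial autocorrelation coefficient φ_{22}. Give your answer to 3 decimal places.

φ_{22} = (r_2 − r_1²) / (1 − r_1²)
r_1² = (-0.779)² = 0.606841
Numerator = 0.227 − 0.6068 = -0.3798; denominator = 1 − 0.6068 = 0.3932
φ_{22} = -0.3798 / 0.3932 = -0.966

-0.966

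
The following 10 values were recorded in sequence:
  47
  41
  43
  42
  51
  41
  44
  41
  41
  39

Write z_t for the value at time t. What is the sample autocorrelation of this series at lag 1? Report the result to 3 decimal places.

Mean z̄ = (47 + 41 + 43 + 42 + 51 + 41 + 44 + 41 + 41 + 39)/10 = 43.0000
Numerator Σ_{t=1}^{9}(z_t−z̄)(z_{t+1}−z̄) = -24.0000
Denominator Σ(z_t−z̄)² = 114.0000
r_1 = -24.0000 / 114.0000 = -0.211

-0.211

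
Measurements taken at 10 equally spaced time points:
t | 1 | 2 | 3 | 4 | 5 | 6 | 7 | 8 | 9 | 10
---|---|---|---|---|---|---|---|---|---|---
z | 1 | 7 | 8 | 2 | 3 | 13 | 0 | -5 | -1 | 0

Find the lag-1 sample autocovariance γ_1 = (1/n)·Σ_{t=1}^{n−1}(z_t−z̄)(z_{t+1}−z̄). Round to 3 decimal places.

Mean z̄ = (1 + 7 + 8 + 2 + 3 + 13 + 0 − 5 − 1 + 0)/10 = 2.8000
Σ_{t=1}^{9}(z_t−z̄)(z_{t+1}−z̄) = 45.5600
γ_1 = 45.5600 / 10 = 4.556

4.556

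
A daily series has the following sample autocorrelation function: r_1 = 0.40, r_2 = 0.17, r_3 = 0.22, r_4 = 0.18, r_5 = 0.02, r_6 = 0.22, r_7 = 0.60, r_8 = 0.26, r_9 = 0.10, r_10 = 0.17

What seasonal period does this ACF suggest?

The largest autocorrelation is r_7 = 0.60; the remaining lags stay at or below 0.40. The elevated value at lag 1 (0.40), dropping to 0.17 at lag 2, reflects decaying short-term dependence rather than seasonality.
The dominant spike at lag 7 indicates a seasonal period of 7.

7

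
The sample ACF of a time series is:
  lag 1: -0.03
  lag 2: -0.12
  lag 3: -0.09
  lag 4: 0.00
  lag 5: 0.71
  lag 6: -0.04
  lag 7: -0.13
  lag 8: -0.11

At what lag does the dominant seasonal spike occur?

5

The largest autocorrelation is r_5 = 0.71; the remaining lags stay at or below 0.00.
The dominant spike at lag 5 indicates a seasonal period of 5.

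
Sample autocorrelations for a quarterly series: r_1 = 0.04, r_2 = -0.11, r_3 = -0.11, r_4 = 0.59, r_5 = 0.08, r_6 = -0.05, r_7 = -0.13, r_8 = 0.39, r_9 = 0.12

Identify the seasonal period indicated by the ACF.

The largest autocorrelation is r_4 = 0.59, with a weaker echo at lag 8 (0.39); the remaining lags stay at or below 0.12.
The dominant spike at lag 4 indicates a seasonal period of 4.

4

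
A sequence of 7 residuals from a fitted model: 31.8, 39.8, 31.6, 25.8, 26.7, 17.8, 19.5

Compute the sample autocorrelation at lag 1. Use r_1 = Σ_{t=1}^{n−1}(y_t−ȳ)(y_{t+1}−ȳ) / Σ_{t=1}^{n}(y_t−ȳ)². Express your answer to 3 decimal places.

0.525

Mean ȳ = (31.8 + 39.8 + 31.6 + 25.8 + 26.7 + 17.8 + 19.5)/7 = 27.5714
Σ(y_t−ȳ)(y_{t+1}−ȳ) = (51.7094) + (49.2637) + (-7.1363) + (1.5437) + (8.5151) + (78.8694) = 182.7649
Denominator Σ(y_t−ȳ)² = 348.1743
r_1 = 182.7649 / 348.1743 = 0.525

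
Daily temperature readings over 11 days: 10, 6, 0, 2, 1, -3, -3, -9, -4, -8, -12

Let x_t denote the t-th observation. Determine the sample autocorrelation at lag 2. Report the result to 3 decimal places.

0.295

Mean x̄ = (10 + 6 + 0 + 2 + 1 − 3 − 3 − 9 − 4 − 8 − 12)/11 = -1.8182
Numerator Σ_{t=1}^{9}(x_t−x̄)(x_{t+2}−x̄) = 126.2975
Denominator Σ(x_t−x̄)² = 427.6364
r_2 = 126.2975 / 427.6364 = 0.295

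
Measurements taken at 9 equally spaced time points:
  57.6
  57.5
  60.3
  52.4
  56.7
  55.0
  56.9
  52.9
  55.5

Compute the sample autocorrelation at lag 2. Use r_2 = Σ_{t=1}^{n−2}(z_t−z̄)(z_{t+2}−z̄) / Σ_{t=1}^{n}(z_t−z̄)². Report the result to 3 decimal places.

0.232

Mean z̄ = (57.6 + 57.5 + 60.3 + 52.4 + 56.7 + 55.0 + 56.9 + 52.9 + 55.5)/9 = 56.0889
Numerator Σ_{t=1}^{7}(z_t−z̄)(z_{t+2}−z̄) = 11.2386
Denominator Σ(z_t−z̄)² = 48.3489
r_2 = 11.2386 / 48.3489 = 0.232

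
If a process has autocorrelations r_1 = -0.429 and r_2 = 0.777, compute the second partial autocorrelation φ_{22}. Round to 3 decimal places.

φ_{22} = (r_2 − r_1²) / (1 − r_1²)
r_1² = (-0.429)² = 0.184041
Numerator = 0.777 − 0.1840 = 0.5930; denominator = 1 − 0.1840 = 0.8160
φ_{22} = 0.5930 / 0.8160 = 0.727

0.727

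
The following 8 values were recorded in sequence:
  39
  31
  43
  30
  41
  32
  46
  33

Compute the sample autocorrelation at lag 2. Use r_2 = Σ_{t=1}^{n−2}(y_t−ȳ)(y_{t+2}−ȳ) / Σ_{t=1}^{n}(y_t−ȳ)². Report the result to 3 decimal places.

Mean ȳ = (39 + 31 + 43 + 30 + 41 + 32 + 46 + 33)/8 = 36.8750
Deviations from mean: 2.1250, -5.8750, 6.1250, -6.8750, 4.1250, -4.8750, 9.1250, -3.8750
Numerator Σ_{t=1}^{6}(y_t−ȳ)(y_{t+2}−ȳ) = 168.7188
Denominator Σ(y_t−ȳ)² = 262.8750
r_2 = 168.7188 / 262.8750 = 0.642

0.642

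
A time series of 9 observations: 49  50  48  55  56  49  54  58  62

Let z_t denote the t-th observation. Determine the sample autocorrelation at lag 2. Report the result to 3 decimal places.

-0.087

Mean z̄ = (49 + 50 + 48 + 55 + 56 + 49 + 54 + 58 + 62)/9 = 53.4444
Numerator Σ_{t=1}^{7}(z_t−z̄)(z_{t+2}−z̄) = -16.0617
Denominator Σ(z_t−z̄)² = 184.2222
r_2 = -16.0617 / 184.2222 = -0.087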